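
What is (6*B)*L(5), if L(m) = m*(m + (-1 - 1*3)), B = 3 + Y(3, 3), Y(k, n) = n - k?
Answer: 90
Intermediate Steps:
B = 3 (B = 3 + (3 - 1*3) = 3 + (3 - 3) = 3 + 0 = 3)
L(m) = m*(-4 + m) (L(m) = m*(m + (-1 - 3)) = m*(m - 4) = m*(-4 + m))
(6*B)*L(5) = (6*3)*(5*(-4 + 5)) = 18*(5*1) = 18*5 = 90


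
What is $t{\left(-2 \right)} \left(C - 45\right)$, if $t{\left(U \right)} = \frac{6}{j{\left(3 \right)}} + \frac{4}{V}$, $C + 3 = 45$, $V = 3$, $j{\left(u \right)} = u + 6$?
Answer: $-6$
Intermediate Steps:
$j{\left(u \right)} = 6 + u$
$C = 42$ ($C = -3 + 45 = 42$)
$t{\left(U \right)} = 2$ ($t{\left(U \right)} = \frac{6}{6 + 3} + \frac{4}{3} = \frac{6}{9} + 4 \cdot \frac{1}{3} = 6 \cdot \frac{1}{9} + \frac{4}{3} = \frac{2}{3} + \frac{4}{3} = 2$)
$t{\left(-2 \right)} \left(C - 45\right) = 2 \left(42 - 45\right) = 2 \left(-3\right) = -6$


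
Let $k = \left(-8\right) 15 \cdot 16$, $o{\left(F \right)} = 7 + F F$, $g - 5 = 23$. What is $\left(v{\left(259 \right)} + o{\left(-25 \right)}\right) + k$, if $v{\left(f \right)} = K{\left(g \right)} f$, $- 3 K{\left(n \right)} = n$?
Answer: $- \frac{11116}{3} \approx -3705.3$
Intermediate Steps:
$g = 28$ ($g = 5 + 23 = 28$)
$K{\left(n \right)} = - \frac{n}{3}$
$o{\left(F \right)} = 7 + F^{2}$
$v{\left(f \right)} = - \frac{28 f}{3}$ ($v{\left(f \right)} = \left(- \frac{1}{3}\right) 28 f = - \frac{28 f}{3}$)
$k = -1920$ ($k = \left(-120\right) 16 = -1920$)
$\left(v{\left(259 \right)} + o{\left(-25 \right)}\right) + k = \left(\left(- \frac{28}{3}\right) 259 + \left(7 + \left(-25\right)^{2}\right)\right) - 1920 = \left(- \frac{7252}{3} + \left(7 + 625\right)\right) - 1920 = \left(- \frac{7252}{3} + 632\right) - 1920 = - \frac{5356}{3} - 1920 = - \frac{11116}{3}$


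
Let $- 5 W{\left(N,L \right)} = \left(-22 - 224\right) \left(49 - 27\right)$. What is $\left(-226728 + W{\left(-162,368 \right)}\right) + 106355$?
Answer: $- \frac{596453}{5} \approx -1.1929 \cdot 10^{5}$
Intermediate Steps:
$W{\left(N,L \right)} = \frac{5412}{5}$ ($W{\left(N,L \right)} = - \frac{\left(-22 - 224\right) \left(49 - 27\right)}{5} = - \frac{\left(-246\right) 22}{5} = \left(- \frac{1}{5}\right) \left(-5412\right) = \frac{5412}{5}$)
$\left(-226728 + W{\left(-162,368 \right)}\right) + 106355 = \left(-226728 + \frac{5412}{5}\right) + 106355 = - \frac{1128228}{5} + 106355 = - \frac{596453}{5}$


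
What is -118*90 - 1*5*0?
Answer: -10620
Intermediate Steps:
-118*90 - 1*5*0 = -10620 - 5*0 = -10620 + 0 = -10620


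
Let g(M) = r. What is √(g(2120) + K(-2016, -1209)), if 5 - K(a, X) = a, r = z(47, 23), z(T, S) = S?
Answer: 2*√511 ≈ 45.211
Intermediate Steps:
r = 23
K(a, X) = 5 - a
g(M) = 23
√(g(2120) + K(-2016, -1209)) = √(23 + (5 - 1*(-2016))) = √(23 + (5 + 2016)) = √(23 + 2021) = √2044 = 2*√511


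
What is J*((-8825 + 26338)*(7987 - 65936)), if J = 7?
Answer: -7104025859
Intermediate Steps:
J*((-8825 + 26338)*(7987 - 65936)) = 7*((-8825 + 26338)*(7987 - 65936)) = 7*(17513*(-57949)) = 7*(-1014860837) = -7104025859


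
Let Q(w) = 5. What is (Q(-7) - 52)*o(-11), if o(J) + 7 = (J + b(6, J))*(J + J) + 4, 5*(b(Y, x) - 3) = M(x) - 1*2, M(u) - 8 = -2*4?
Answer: -42723/5 ≈ -8544.6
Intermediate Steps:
M(u) = 0 (M(u) = 8 - 2*4 = 8 - 8 = 0)
b(Y, x) = 13/5 (b(Y, x) = 3 + (0 - 1*2)/5 = 3 + (0 - 2)/5 = 3 + (1/5)*(-2) = 3 - 2/5 = 13/5)
o(J) = -3 + 2*J*(13/5 + J) (o(J) = -7 + ((J + 13/5)*(J + J) + 4) = -7 + ((13/5 + J)*(2*J) + 4) = -7 + (2*J*(13/5 + J) + 4) = -7 + (4 + 2*J*(13/5 + J)) = -3 + 2*J*(13/5 + J))
(Q(-7) - 52)*o(-11) = (5 - 52)*(-3 + 2*(-11)**2 + (26/5)*(-11)) = -47*(-3 + 2*121 - 286/5) = -47*(-3 + 242 - 286/5) = -47*909/5 = -42723/5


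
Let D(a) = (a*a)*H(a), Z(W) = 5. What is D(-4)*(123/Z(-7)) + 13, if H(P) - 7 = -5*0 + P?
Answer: 5969/5 ≈ 1193.8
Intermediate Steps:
H(P) = 7 + P (H(P) = 7 + (-5*0 + P) = 7 + (0 + P) = 7 + P)
D(a) = a²*(7 + a) (D(a) = (a*a)*(7 + a) = a²*(7 + a))
D(-4)*(123/Z(-7)) + 13 = ((-4)²*(7 - 4))*(123/5) + 13 = (16*3)*(123*(⅕)) + 13 = 48*(123/5) + 13 = 5904/5 + 13 = 5969/5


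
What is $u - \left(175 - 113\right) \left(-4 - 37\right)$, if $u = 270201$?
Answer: $272743$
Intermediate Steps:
$u - \left(175 - 113\right) \left(-4 - 37\right) = 270201 - \left(175 - 113\right) \left(-4 - 37\right) = 270201 - \left(175 - 113\right) \left(-41\right) = 270201 - 62 \left(-41\right) = 270201 - -2542 = 270201 + 2542 = 272743$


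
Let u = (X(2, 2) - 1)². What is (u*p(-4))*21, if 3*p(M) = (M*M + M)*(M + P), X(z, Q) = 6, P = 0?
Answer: -8400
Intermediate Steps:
u = 25 (u = (6 - 1)² = 5² = 25)
p(M) = M*(M + M²)/3 (p(M) = ((M*M + M)*(M + 0))/3 = ((M² + M)*M)/3 = ((M + M²)*M)/3 = (M*(M + M²))/3 = M*(M + M²)/3)
(u*p(-4))*21 = (25*((⅓)*(-4)²*(1 - 4)))*21 = (25*((⅓)*16*(-3)))*21 = (25*(-16))*21 = -400*21 = -8400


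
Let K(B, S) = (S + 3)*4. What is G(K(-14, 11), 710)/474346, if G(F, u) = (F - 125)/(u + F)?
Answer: -69/363349036 ≈ -1.8990e-7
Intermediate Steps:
K(B, S) = 12 + 4*S (K(B, S) = (3 + S)*4 = 12 + 4*S)
G(F, u) = (-125 + F)/(F + u)
G(K(-14, 11), 710)/474346 = ((-125 + (12 + 4*11))/((12 + 4*11) + 710))/474346 = ((-125 + (12 + 44))/((12 + 44) + 710))*(1/474346) = ((-125 + 56)/(56 + 710))*(1/474346) = (-69/766)*(1/474346) = ((1/766)*(-69))*(1/474346) = -69/766*1/474346 = -69/363349036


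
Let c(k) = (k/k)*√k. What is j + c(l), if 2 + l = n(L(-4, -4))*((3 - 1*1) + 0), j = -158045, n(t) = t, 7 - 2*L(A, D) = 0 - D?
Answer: -158044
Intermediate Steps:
L(A, D) = 7/2 + D/2 (L(A, D) = 7/2 - (0 - D)/2 = 7/2 - (-1)*D/2 = 7/2 + D/2)
l = 1 (l = -2 + (7/2 + (½)*(-4))*((3 - 1*1) + 0) = -2 + (7/2 - 2)*((3 - 1) + 0) = -2 + 3*(2 + 0)/2 = -2 + (3/2)*2 = -2 + 3 = 1)
c(k) = √k (c(k) = 1*√k = √k)
j + c(l) = -158045 + √1 = -158045 + 1 = -158044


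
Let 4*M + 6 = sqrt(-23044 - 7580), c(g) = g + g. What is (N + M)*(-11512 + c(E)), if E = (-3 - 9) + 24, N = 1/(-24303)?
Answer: 418800784/24303 - 11488*I*sqrt(1914) ≈ 17232.0 - 5.0259e+5*I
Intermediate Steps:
N = -1/24303 ≈ -4.1147e-5
E = 12 (E = -12 + 24 = 12)
c(g) = 2*g
M = -3/2 + I*sqrt(1914) (M = -3/2 + sqrt(-23044 - 7580)/4 = -3/2 + sqrt(-30624)/4 = -3/2 + (4*I*sqrt(1914))/4 = -3/2 + I*sqrt(1914) ≈ -1.5 + 43.749*I)
(N + M)*(-11512 + c(E)) = (-1/24303 + (-3/2 + I*sqrt(1914)))*(-11512 + 2*12) = (-72911/48606 + I*sqrt(1914))*(-11512 + 24) = (-72911/48606 + I*sqrt(1914))*(-11488) = 418800784/24303 - 11488*I*sqrt(1914)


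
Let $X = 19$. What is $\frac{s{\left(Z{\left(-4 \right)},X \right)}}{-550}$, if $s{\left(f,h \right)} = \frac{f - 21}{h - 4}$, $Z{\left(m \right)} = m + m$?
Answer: $\frac{29}{8250} \approx 0.0035152$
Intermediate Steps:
$Z{\left(m \right)} = 2 m$
$s{\left(f,h \right)} = \frac{-21 + f}{-4 + h}$
$\frac{s{\left(Z{\left(-4 \right)},X \right)}}{-550} = \frac{\frac{1}{-4 + 19} \left(-21 + 2 \left(-4\right)\right)}{-550} = \frac{-21 - 8}{15} \left(- \frac{1}{550}\right) = \frac{1}{15} \left(-29\right) \left(- \frac{1}{550}\right) = \left(- \frac{29}{15}\right) \left(- \frac{1}{550}\right) = \frac{29}{8250}$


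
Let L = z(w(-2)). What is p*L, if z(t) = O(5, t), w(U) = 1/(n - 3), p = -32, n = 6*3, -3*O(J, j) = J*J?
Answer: 800/3 ≈ 266.67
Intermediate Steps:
O(J, j) = -J²/3 (O(J, j) = -J*J/3 = -J²/3)
n = 18
w(U) = 1/15 (w(U) = 1/(18 - 3) = 1/15)
z(t) = -25/3 (z(t) = -⅓*5² = -⅓*25 = -25/3)
L = -25/3 ≈ -8.3333
p*L = -32*(-25/3) = 800/3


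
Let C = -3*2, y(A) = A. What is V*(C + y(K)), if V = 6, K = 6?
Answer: 0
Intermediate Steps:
C = -6
V*(C + y(K)) = 6*(-6 + 6) = 6*0 = 0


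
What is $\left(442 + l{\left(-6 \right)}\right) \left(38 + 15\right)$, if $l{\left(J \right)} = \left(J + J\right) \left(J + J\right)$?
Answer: $31058$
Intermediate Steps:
$l{\left(J \right)} = 4 J^{2}$ ($l{\left(J \right)} = 2 J 2 J = 4 J^{2}$)
$\left(442 + l{\left(-6 \right)}\right) \left(38 + 15\right) = \left(442 + 4 \left(-6\right)^{2}\right) \left(38 + 15\right) = \left(442 + 4 \cdot 36\right) 53 = \left(442 + 144\right) 53 = 586 \cdot 53 = 31058$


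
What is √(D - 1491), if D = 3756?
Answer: √2265 ≈ 47.592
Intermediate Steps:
√(D - 1491) = √(3756 - 1491) = √2265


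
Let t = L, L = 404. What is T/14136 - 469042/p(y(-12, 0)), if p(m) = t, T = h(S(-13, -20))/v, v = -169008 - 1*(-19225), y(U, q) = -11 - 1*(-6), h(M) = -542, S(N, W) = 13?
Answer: -12169368991/10481844 ≈ -1161.0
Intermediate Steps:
t = 404
y(U, q) = -5 (y(U, q) = -11 + 6 = -5)
v = -149783 (v = -169008 + 19225 = -149783)
T = 542/149783 (T = -542/(-149783) = -542*(-1/149783) = 542/149783 ≈ 0.0036186)
p(m) = 404
T/14136 - 469042/p(y(-12, 0)) = (542/149783)/14136 - 469042/404 = (542/149783)*(1/14136) - 469042*1/404 = 271/1058666244 - 234521/202 = -12169368991/10481844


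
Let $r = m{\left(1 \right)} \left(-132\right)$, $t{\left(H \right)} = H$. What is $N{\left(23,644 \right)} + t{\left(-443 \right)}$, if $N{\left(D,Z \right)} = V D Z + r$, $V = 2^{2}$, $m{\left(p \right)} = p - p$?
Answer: $58805$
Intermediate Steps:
$m{\left(p \right)} = 0$
$V = 4$
$r = 0$ ($r = 0 \left(-132\right) = 0$)
$N{\left(D,Z \right)} = 4 D Z$ ($N{\left(D,Z \right)} = 4 D Z + 0 = 4 D Z$)
$N{\left(23,644 \right)} + t{\left(-443 \right)} = 4 \cdot 23 \cdot 644 - 443 = 59248 - 443 = 58805$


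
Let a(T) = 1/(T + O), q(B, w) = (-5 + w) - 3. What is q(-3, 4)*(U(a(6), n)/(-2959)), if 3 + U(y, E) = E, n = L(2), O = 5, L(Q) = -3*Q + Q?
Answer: -28/2959 ≈ -0.0094627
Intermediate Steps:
L(Q) = -2*Q
q(B, w) = -8 + w
n = -4 (n = -2*2 = -4)
a(T) = 1/(5 + T) (a(T) = 1/(T + 5) = 1/(5 + T))
U(y, E) = -3 + E
q(-3, 4)*(U(a(6), n)/(-2959)) = (-8 + 4)*((-3 - 4)/(-2959)) = -(-28)*(-1)/2959 = -4*7/2959 = -28/2959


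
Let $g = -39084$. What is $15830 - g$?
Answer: $54914$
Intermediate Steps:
$15830 - g = 15830 - -39084 = 15830 + 39084 = 54914$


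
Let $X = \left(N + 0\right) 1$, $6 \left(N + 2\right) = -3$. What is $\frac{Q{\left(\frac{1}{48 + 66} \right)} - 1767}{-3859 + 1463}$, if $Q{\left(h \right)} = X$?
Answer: $\frac{3539}{4792} \approx 0.73852$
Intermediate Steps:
$N = - \frac{5}{2}$ ($N = -2 + \frac{1}{6} \left(-3\right) = -2 - \frac{1}{2} = - \frac{5}{2} \approx -2.5$)
$X = - \frac{5}{2}$ ($X = \left(- \frac{5}{2} + 0\right) 1 = \left(- \frac{5}{2}\right) 1 = - \frac{5}{2} \approx -2.5$)
$Q{\left(h \right)} = - \frac{5}{2}$
$\frac{Q{\left(\frac{1}{48 + 66} \right)} - 1767}{-3859 + 1463} = \frac{- \frac{5}{2} - 1767}{-3859 + 1463} = - \frac{3539}{2 \left(-2396\right)} = \left(- \frac{3539}{2}\right) \left(- \frac{1}{2396}\right) = \frac{3539}{4792}$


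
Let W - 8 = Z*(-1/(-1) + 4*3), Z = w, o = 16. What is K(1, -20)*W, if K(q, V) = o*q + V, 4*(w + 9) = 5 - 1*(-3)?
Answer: 332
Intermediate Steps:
w = -7 (w = -9 + (5 - 1*(-3))/4 = -9 + (5 + 3)/4 = -9 + (1/4)*8 = -9 + 2 = -7)
Z = -7
K(q, V) = V + 16*q (K(q, V) = 16*q + V = V + 16*q)
W = -83 (W = 8 - 7*(-1/(-1) + 4*3) = 8 - 7*(-1*(-1) + 12) = 8 - 7*(1 + 12) = 8 - 7*13 = 8 - 91 = -83)
K(1, -20)*W = (-20 + 16*1)*(-83) = (-20 + 16)*(-83) = -4*(-83) = 332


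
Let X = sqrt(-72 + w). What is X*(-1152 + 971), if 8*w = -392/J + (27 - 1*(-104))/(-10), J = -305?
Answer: -181*I*sqrt(109362935)/1220 ≈ -1551.5*I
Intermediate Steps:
w = -7207/4880 (w = (-392/(-305) + (27 - 1*(-104))/(-10))/8 = (-392*(-1/305) + (27 + 104)*(-1/10))/8 = (392/305 + 131*(-1/10))/8 = (392/305 - 131/10)/8 = (1/8)*(-7207/610) = -7207/4880 ≈ -1.4768)
X = I*sqrt(109362935)/1220 (X = sqrt(-72 - 7207/4880) = sqrt(-358567/4880) = I*sqrt(109362935)/1220 ≈ 8.5719*I)
X*(-1152 + 971) = (I*sqrt(109362935)/1220)*(-1152 + 971) = (I*sqrt(109362935)/1220)*(-181) = -181*I*sqrt(109362935)/1220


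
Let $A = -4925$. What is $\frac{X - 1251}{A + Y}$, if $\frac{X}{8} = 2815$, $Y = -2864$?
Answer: $- \frac{21269}{7789} \approx -2.7306$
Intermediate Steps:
$X = 22520$ ($X = 8 \cdot 2815 = 22520$)
$\frac{X - 1251}{A + Y} = \frac{22520 - 1251}{-4925 - 2864} = \frac{21269}{-7789} = 21269 \left(- \frac{1}{7789}\right) = - \frac{21269}{7789}$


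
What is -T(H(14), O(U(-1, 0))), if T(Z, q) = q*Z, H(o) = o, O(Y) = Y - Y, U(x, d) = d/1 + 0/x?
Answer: 0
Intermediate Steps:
U(x, d) = d (U(x, d) = d*1 + 0 = d + 0 = d)
O(Y) = 0
T(Z, q) = Z*q
-T(H(14), O(U(-1, 0))) = -14*0 = -1*0 = 0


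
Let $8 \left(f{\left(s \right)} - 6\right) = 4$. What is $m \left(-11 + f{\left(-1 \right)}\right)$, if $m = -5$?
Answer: $\frac{45}{2} \approx 22.5$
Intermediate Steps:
$f{\left(s \right)} = \frac{13}{2}$ ($f{\left(s \right)} = 6 + \frac{1}{8} \cdot 4 = 6 + \frac{1}{2} = \frac{13}{2}$)
$m \left(-11 + f{\left(-1 \right)}\right) = - 5 \left(-11 + \frac{13}{2}\right) = \left(-5\right) \left(- \frac{9}{2}\right) = \frac{45}{2}$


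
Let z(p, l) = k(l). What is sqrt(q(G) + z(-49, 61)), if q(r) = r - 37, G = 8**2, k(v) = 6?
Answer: sqrt(33) ≈ 5.7446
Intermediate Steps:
G = 64
q(r) = -37 + r
z(p, l) = 6
sqrt(q(G) + z(-49, 61)) = sqrt((-37 + 64) + 6) = sqrt(27 + 6) = sqrt(33)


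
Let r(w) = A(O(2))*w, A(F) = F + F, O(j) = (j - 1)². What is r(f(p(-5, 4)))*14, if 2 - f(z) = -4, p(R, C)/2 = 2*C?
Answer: 168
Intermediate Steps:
O(j) = (-1 + j)²
A(F) = 2*F
p(R, C) = 4*C (p(R, C) = 2*(2*C) = 4*C)
f(z) = 6 (f(z) = 2 - 1*(-4) = 2 + 4 = 6)
r(w) = 2*w (r(w) = (2*(-1 + 2)²)*w = (2*1²)*w = (2*1)*w = 2*w)
r(f(p(-5, 4)))*14 = (2*6)*14 = 12*14 = 168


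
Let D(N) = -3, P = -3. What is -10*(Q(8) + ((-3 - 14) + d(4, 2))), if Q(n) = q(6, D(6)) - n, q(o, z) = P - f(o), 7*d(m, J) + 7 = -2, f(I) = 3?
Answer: 2260/7 ≈ 322.86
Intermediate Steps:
d(m, J) = -9/7 (d(m, J) = -1 + (1/7)*(-2) = -1 - 2/7 = -9/7)
q(o, z) = -6 (q(o, z) = -3 - 1*3 = -3 - 3 = -6)
Q(n) = -6 - n
-10*(Q(8) + ((-3 - 14) + d(4, 2))) = -10*((-6 - 1*8) + ((-3 - 14) - 9/7)) = -10*((-6 - 8) + (-17 - 9/7)) = -10*(-14 - 128/7) = -10*(-226/7) = 2260/7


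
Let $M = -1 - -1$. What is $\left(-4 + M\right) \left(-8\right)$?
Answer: $32$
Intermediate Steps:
$M = 0$ ($M = -1 + 1 = 0$)
$\left(-4 + M\right) \left(-8\right) = \left(-4 + 0\right) \left(-8\right) = \left(-4\right) \left(-8\right) = 32$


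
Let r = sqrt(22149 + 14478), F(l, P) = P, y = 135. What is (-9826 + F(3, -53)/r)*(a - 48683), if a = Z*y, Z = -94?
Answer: 603051098 + 3252769*sqrt(36627)/36627 ≈ 6.0307e+8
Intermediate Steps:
r = sqrt(36627) ≈ 191.38
a = -12690 (a = -94*135 = -12690)
(-9826 + F(3, -53)/r)*(a - 48683) = (-9826 - 53*sqrt(36627)/36627)*(-12690 - 48683) = (-9826 - 53*sqrt(36627)/36627)*(-61373) = 603051098 + 3252769*sqrt(36627)/36627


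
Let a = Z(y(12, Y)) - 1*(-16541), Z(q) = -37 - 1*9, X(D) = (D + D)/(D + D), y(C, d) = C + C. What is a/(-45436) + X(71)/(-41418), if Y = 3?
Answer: -341617673/940934124 ≈ -0.36306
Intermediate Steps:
y(C, d) = 2*C
X(D) = 1 (X(D) = (2*D)/((2*D)) = (2*D)*(1/(2*D)) = 1)
Z(q) = -46 (Z(q) = -37 - 9 = -46)
a = 16495 (a = -46 - 1*(-16541) = -46 + 16541 = 16495)
a/(-45436) + X(71)/(-41418) = 16495/(-45436) + 1/(-41418) = 16495*(-1/45436) + 1*(-1/41418) = -16495/45436 - 1/41418 = -341617673/940934124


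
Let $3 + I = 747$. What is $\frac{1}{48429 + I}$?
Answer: $\frac{1}{49173} \approx 2.0336 \cdot 10^{-5}$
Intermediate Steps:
$I = 744$ ($I = -3 + 747 = 744$)
$\frac{1}{48429 + I} = \frac{1}{48429 + 744} = \frac{1}{49173}$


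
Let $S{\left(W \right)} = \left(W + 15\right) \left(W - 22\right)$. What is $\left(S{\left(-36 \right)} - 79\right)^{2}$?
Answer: $1297321$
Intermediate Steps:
$S{\left(W \right)} = \left(-22 + W\right) \left(15 + W\right)$ ($S{\left(W \right)} = \left(15 + W\right) \left(-22 + W\right) = \left(-22 + W\right) \left(15 + W\right)$)
$\left(S{\left(-36 \right)} - 79\right)^{2} = \left(\left(-330 + \left(-36\right)^{2} - -252\right) - 79\right)^{2} = \left(\left(-330 + 1296 + 252\right) - 79\right)^{2} = \left(1218 - 79\right)^{2} = 1139^{2} = 1297321$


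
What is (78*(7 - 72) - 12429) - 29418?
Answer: -46917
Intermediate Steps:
(78*(7 - 72) - 12429) - 29418 = (78*(-65) - 12429) - 29418 = (-5070 - 12429) - 29418 = -17499 - 29418 = -46917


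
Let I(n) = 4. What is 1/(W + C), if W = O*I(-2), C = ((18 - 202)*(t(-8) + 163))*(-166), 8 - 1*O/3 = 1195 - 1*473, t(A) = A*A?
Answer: 1/6924920 ≈ 1.4441e-7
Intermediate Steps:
t(A) = A**2
O = -2142 (O = 24 - 3*(1195 - 1*473) = 24 - 3*(1195 - 473) = 24 - 3*722 = 24 - 2166 = -2142)
C = 6933488 (C = ((18 - 202)*((-8)**2 + 163))*(-166) = -184*(64 + 163)*(-166) = -184*227*(-166) = -41768*(-166) = 6933488)
W = -8568 (W = -2142*4 = -8568)
1/(W + C) = 1/(-8568 + 6933488) = 1/6924920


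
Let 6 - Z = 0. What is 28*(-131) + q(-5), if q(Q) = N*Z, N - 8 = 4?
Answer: -3596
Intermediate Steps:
Z = 6 (Z = 6 - 1*0 = 6 + 0 = 6)
N = 12 (N = 8 + 4 = 12)
q(Q) = 72 (q(Q) = 12*6 = 72)
28*(-131) + q(-5) = 28*(-131) + 72 = -3668 + 72 = -3596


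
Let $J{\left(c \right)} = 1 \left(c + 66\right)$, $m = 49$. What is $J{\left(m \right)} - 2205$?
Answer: $-2090$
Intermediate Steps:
$J{\left(c \right)} = 66 + c$ ($J{\left(c \right)} = 1 \left(66 + c\right) = 66 + c$)
$J{\left(m \right)} - 2205 = \left(66 + 49\right) - 2205 = 115 - 2205 = -2090$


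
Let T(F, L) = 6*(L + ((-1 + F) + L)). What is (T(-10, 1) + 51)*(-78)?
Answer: 234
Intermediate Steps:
T(F, L) = -6 + 6*F + 12*L (T(F, L) = 6*(L + (-1 + F + L)) = 6*(-1 + F + 2*L) = -6 + 6*F + 12*L)
(T(-10, 1) + 51)*(-78) = ((-6 + 6*(-10) + 12*1) + 51)*(-78) = ((-6 - 60 + 12) + 51)*(-78) = (-54 + 51)*(-78) = -3*(-78) = 234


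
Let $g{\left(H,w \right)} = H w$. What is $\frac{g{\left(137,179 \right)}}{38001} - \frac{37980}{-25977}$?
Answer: $\frac{693437317}{329050659} \approx 2.1074$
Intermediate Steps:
$\frac{g{\left(137,179 \right)}}{38001} - \frac{37980}{-25977} = \frac{137 \cdot 179}{38001} - \frac{37980}{-25977} = 24523 \cdot \frac{1}{38001} - - \frac{12660}{8659} = \frac{24523}{38001} + \frac{12660}{8659} = \frac{693437317}{329050659}$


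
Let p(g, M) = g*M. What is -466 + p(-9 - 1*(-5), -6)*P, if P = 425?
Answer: 9734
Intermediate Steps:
p(g, M) = M*g
-466 + p(-9 - 1*(-5), -6)*P = -466 - 6*(-9 - 1*(-5))*425 = -466 - 6*(-9 + 5)*425 = -466 - 6*(-4)*425 = -466 + 24*425 = -466 + 10200 = 9734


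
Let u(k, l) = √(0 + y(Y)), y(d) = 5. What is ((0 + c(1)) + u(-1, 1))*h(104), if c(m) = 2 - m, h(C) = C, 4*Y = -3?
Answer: 104 + 104*√5 ≈ 336.55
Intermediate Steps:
Y = -¾ (Y = (¼)*(-3) = -¾ ≈ -0.75000)
u(k, l) = √5 (u(k, l) = √(0 + 5) = √5)
((0 + c(1)) + u(-1, 1))*h(104) = ((0 + (2 - 1*1)) + √5)*104 = ((0 + (2 - 1)) + √5)*104 = ((0 + 1) + √5)*104 = (1 + √5)*104 = 104 + 104*√5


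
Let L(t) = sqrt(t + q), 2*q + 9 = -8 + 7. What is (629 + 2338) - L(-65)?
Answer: 2967 - I*sqrt(70) ≈ 2967.0 - 8.3666*I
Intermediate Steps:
q = -5 (q = -9/2 + (-8 + 7)/2 = -9/2 + (1/2)*(-1) = -9/2 - 1/2 = -5)
L(t) = sqrt(-5 + t) (L(t) = sqrt(t - 5) = sqrt(-5 + t))
(629 + 2338) - L(-65) = (629 + 2338) - sqrt(-5 - 65) = 2967 - sqrt(-70) = 2967 - I*sqrt(70)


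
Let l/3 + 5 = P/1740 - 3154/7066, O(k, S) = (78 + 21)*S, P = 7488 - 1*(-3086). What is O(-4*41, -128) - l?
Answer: -12985289471/1024570 ≈ -12674.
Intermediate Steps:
P = 10574 (P = 7488 + 3086 = 10574)
O(k, S) = 99*S
l = 1938431/1024570 (l = -15 + 3*(10574/1740 - 3154/7066) = -15 + 3*(10574*(1/1740) - 3154*1/7066) = -15 + 3*(5287/870 - 1577/3533) = -15 + 3*(17306981/3073710) = -15 + 17306981/1024570 = 1938431/1024570 ≈ 1.8919)
O(-4*41, -128) - l = 99*(-128) - 1*1938431/1024570 = -12672 - 1938431/1024570 = -12985289471/1024570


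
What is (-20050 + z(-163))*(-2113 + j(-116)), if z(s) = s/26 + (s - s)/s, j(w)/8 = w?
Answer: 1585768983/26 ≈ 6.0991e+7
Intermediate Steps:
j(w) = 8*w
z(s) = s/26 (z(s) = s*(1/26) + 0/s = s/26 + 0 = s/26)
(-20050 + z(-163))*(-2113 + j(-116)) = (-20050 + (1/26)*(-163))*(-2113 + 8*(-116)) = (-20050 - 163/26)*(-2113 - 928) = -521463/26*(-3041) = 1585768983/26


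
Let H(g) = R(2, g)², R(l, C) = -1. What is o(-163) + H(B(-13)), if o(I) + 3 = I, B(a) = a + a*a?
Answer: -165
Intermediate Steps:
B(a) = a + a²
H(g) = 1 (H(g) = (-1)² = 1)
o(I) = -3 + I
o(-163) + H(B(-13)) = (-3 - 163) + 1 = -166 + 1 = -165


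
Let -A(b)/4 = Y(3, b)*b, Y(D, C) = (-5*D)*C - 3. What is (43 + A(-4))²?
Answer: 912025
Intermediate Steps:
Y(D, C) = -3 - 5*C*D (Y(D, C) = -5*C*D - 3 = -3 - 5*C*D)
A(b) = -4*b*(-3 - 15*b) (A(b) = -4*(-3 - 5*b*3)*b = -4*(-3 - 15*b)*b = -4*b*(-3 - 15*b))
(43 + A(-4))² = (43 + 12*(-4)*(1 + 5*(-4)))² = (43 + 12*(-4)*(1 - 20))² = (43 + 12*(-4)*(-19))² = (43 + 912)² = 955² = 912025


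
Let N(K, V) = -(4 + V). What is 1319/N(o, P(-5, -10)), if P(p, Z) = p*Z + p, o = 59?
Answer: -1319/49 ≈ -26.918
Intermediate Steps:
P(p, Z) = p + Z*p (P(p, Z) = Z*p + p = p + Z*p)
N(K, V) = -4 - V
1319/N(o, P(-5, -10)) = 1319/(-4 - (-5)*(1 - 10)) = 1319/(-4 - (-5)*(-9)) = 1319/(-4 - 1*45) = 1319/(-4 - 45) = 1319/(-49) = 1319*(-1/49) = -1319/49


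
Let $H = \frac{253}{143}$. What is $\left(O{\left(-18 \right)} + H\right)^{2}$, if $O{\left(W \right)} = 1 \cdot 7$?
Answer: $\frac{12996}{169} \approx 76.899$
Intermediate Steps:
$H = \frac{23}{13}$ ($H = 253 \cdot \frac{1}{143} = \frac{23}{13} \approx 1.7692$)
$O{\left(W \right)} = 7$
$\left(O{\left(-18 \right)} + H\right)^{2} = \left(7 + \frac{23}{13}\right)^{2} = \left(\frac{114}{13}\right)^{2} = \frac{12996}{169}$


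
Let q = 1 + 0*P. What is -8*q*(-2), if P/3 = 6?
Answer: 16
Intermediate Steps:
P = 18 (P = 3*6 = 18)
q = 1 (q = 1 + 0*18 = 1 + 0 = 1)
-8*q*(-2) = -8*1*(-2) = -8*(-2) = 16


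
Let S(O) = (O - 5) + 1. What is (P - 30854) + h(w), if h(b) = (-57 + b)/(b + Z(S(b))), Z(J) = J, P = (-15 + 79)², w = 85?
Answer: -2220900/83 ≈ -26758.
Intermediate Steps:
P = 4096 (P = 64² = 4096)
S(O) = -4 + O (S(O) = (-5 + O) + 1 = -4 + O)
h(b) = (-57 + b)/(-4 + 2*b) (h(b) = (-57 + b)/(b + (-4 + b)) = (-57 + b)/(-4 + 2*b))
(P - 30854) + h(w) = (4096 - 30854) + (-57 + 85)/(2*(-2 + 85)) = -26758 + (½)*28/83 = -26758 + (½)*(1/83)*28 = -26758 + 14/83 = -2220900/83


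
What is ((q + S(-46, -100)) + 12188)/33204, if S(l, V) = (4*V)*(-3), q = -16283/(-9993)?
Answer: 133802567/331807572 ≈ 0.40325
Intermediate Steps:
q = 16283/9993 (q = -16283*(-1/9993) = 16283/9993 ≈ 1.6294)
S(l, V) = -12*V
((q + S(-46, -100)) + 12188)/33204 = ((16283/9993 - 12*(-100)) + 12188)/33204 = ((16283/9993 + 1200) + 12188)*(1/33204) = (12007883/9993 + 12188)*(1/33204) = (133802567/9993)*(1/33204) = 133802567/331807572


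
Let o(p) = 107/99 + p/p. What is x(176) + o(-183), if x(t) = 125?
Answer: 12581/99 ≈ 127.08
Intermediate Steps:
o(p) = 206/99 (o(p) = 107*(1/99) + 1 = 107/99 + 1 = 206/99)
x(176) + o(-183) = 125 + 206/99 = 12581/99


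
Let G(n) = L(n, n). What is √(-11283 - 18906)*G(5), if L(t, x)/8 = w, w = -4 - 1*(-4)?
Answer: 0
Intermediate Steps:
w = 0 (w = -4 + 4 = 0)
L(t, x) = 0 (L(t, x) = 8*0 = 0)
G(n) = 0
√(-11283 - 18906)*G(5) = √(-11283 - 18906)*0 = √(-30189)*0 = (I*√30189)*0 = 0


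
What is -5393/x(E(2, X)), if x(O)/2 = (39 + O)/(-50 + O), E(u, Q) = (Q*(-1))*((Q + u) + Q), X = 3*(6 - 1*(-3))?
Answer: -4211933/1473 ≈ -2859.4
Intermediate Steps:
X = 27 (X = 3*(6 + 3) = 3*9 = 27)
E(u, Q) = -Q*(u + 2*Q) (E(u, Q) = (-Q)*(u + 2*Q) = -Q*(u + 2*Q))
x(O) = 2*(39 + O)/(-50 + O) (x(O) = 2*((39 + O)/(-50 + O)) = 2*(39 + O)/(-50 + O))
-5393/x(E(2, X)) = -5393*(-50 - 1*27*(2 + 2*27))/(2*(39 - 1*27*(2 + 2*27))) = -5393*(-50 - 1*27*(2 + 54))/(2*(39 - 1*27*(2 + 54))) = -5393*(-50 - 1*27*56)/(2*(39 - 1*27*56)) = -5393*(-50 - 1512)/(2*(39 - 1512)) = -5393/(2*(-1473)/(-1562)) = -5393/(2*(-1/1562)*(-1473)) = -5393/1473/781 = -5393*781/1473 = -4211933/1473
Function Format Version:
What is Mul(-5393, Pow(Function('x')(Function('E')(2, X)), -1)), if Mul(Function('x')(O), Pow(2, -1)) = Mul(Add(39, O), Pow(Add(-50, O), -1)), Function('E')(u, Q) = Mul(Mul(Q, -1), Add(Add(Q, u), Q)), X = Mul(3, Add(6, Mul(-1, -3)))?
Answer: Rational(-4211933, 1473) ≈ -2859.4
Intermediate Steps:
X = 27 (X = Mul(3, Add(6, 3)) = Mul(3, 9) = 27)
Function('E')(u, Q) = Mul(-1, Q, Add(u, Mul(2, Q))) (Function('E')(u, Q) = Mul(Mul(-1, Q), Add(u, Mul(2, Q))) = Mul(-1, Q, Add(u, Mul(2, Q))))
Function('x')(O) = Mul(2, Pow(Add(-50, O), -1), Add(39, O)) (Function('x')(O) = Mul(2, Mul(Add(39, O), Pow(Add(-50, O), -1))) = Mul(2, Mul(Pow(Add(-50, O), -1), Add(39, O))) = Mul(2, Pow(Add(-50, O), -1), Add(39, O)))
Mul(-5393, Pow(Function('x')(Function('E')(2, X)), -1)) = Mul(-5393, Pow(Mul(2, Pow(Add(-50, Mul(-1, 27, Add(2, Mul(2, 27)))), -1), Add(39, Mul(-1, 27, Add(2, Mul(2, 27))))), -1)) = Mul(-5393, Pow(Mul(2, Pow(Add(-50, Mul(-1, 27, Add(2, 54))), -1), Add(39, Mul(-1, 27, Add(2, 54)))), -1)) = Mul(-5393, Pow(Mul(2, Pow(Add(-50, Mul(-1, 27, 56)), -1), Add(39, Mul(-1, 27, 56))), -1)) = Mul(-5393, Pow(Mul(2, Pow(Add(-50, -1512), -1), Add(39, -1512)), -1)) = Mul(-5393, Pow(Mul(2, Pow(-1562, -1), -1473), -1)) = Mul(-5393, Pow(Mul(2, Rational(-1, 1562), -1473), -1)) = Mul(-5393, Pow(Rational(1473, 781), -1)) = Mul(-5393, Rational(781, 1473)) = Rational(-4211933, 1473)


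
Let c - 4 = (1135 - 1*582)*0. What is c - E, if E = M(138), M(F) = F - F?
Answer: 4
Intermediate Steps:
M(F) = 0
E = 0
c = 4 (c = 4 + (1135 - 1*582)*0 = 4 + (1135 - 582)*0 = 4 + 553*0 = 4 + 0 = 4)
c - E = 4 - 1*0 = 4 + 0 = 4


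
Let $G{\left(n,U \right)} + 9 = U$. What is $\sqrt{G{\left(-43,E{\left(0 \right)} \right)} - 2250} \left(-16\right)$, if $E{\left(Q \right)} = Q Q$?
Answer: $- 48 i \sqrt{251} \approx - 760.46 i$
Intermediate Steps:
$E{\left(Q \right)} = Q^{2}$
$G{\left(n,U \right)} = -9 + U$
$\sqrt{G{\left(-43,E{\left(0 \right)} \right)} - 2250} \left(-16\right) = \sqrt{\left(-9 + 0^{2}\right) - 2250} \left(-16\right) = \sqrt{\left(-9 + 0\right) - 2250} \left(-16\right) = \sqrt{-9 - 2250} \left(-16\right) = \sqrt{-2259} \left(-16\right) = 3 i \sqrt{251} \left(-16\right) = - 48 i \sqrt{251}$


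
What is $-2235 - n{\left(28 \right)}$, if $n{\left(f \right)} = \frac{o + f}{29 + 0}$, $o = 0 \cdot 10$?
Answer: $- \frac{64843}{29} \approx -2236.0$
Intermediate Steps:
$o = 0$
$n{\left(f \right)} = \frac{f}{29}$ ($n{\left(f \right)} = \frac{0 + f}{29 + 0} = \frac{f}{29}$)
$-2235 - n{\left(28 \right)} = -2235 - \frac{1}{29} \cdot 28 = -2235 - \frac{28}{29} = - \frac{64843}{29}$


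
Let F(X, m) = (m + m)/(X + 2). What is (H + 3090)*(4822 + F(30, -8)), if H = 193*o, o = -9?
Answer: 13046979/2 ≈ 6.5235e+6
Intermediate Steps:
F(X, m) = 2*m/(2 + X) (F(X, m) = (2*m)/(2 + X) = 2*m/(2 + X))
H = -1737 (H = 193*(-9) = -1737)
(H + 3090)*(4822 + F(30, -8)) = (-1737 + 3090)*(4822 + 2*(-8)/(2 + 30)) = 1353*(4822 + 2*(-8)/32) = 1353*(4822 + 2*(-8)*(1/32)) = 1353*(4822 - 1/2) = 1353*(9643/2) = 13046979/2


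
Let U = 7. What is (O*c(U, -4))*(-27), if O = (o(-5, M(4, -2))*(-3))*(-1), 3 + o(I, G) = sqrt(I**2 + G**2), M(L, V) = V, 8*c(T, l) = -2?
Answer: -243/4 + 81*sqrt(29)/4 ≈ 48.300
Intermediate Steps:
c(T, l) = -1/4 (c(T, l) = (1/8)*(-2) = -1/4)
o(I, G) = -3 + sqrt(G**2 + I**2) (o(I, G) = -3 + sqrt(I**2 + G**2) = -3 + sqrt(G**2 + I**2))
O = -9 + 3*sqrt(29) (O = ((-3 + sqrt((-2)**2 + (-5)**2))*(-3))*(-1) = ((-3 + sqrt(4 + 25))*(-3))*(-1) = ((-3 + sqrt(29))*(-3))*(-1) = (9 - 3*sqrt(29))*(-1) = -9 + 3*sqrt(29) ≈ 7.1555)
(O*c(U, -4))*(-27) = ((-9 + 3*sqrt(29))*(-1/4))*(-27) = (9/4 - 3*sqrt(29)/4)*(-27) = -243/4 + 81*sqrt(29)/4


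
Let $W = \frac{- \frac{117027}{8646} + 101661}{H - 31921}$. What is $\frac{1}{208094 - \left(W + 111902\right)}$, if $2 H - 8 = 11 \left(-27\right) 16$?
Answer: $\frac{32944142}{3169060556595} \approx 1.0396 \cdot 10^{-5}$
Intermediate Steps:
$H = -2372$ ($H = 4 + \frac{11 \left(-27\right) 16}{2} = 4 + \frac{\left(-297\right) 16}{2} = 4 + \frac{1}{2} \left(-4752\right) = 4 - 2376 = -2372$)
$W = - \frac{97649331}{32944142}$ ($W = \frac{- \frac{117027}{8646} + 101661}{-2372 - 31921} = \frac{\left(-117027\right) \frac{1}{8646} + 101661}{-34293} = \left(- \frac{39009}{2882} + 101661\right) \left(- \frac{1}{34293}\right) = \frac{292947993}{2882} \left(- \frac{1}{34293}\right) = - \frac{97649331}{32944142} \approx -2.9641$)
$\frac{1}{208094 - \left(W + 111902\right)} = \frac{1}{208094 - \left(- \frac{97649331}{32944142} + 111902\right)} = \frac{1}{208094 - \frac{3686417728753}{32944142}} = \frac{1}{\frac{3169060556595}{32944142}} = \frac{32944142}{3169060556595}$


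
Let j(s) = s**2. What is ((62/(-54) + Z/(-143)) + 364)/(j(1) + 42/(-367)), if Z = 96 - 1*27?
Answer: 513472636/1254825 ≈ 409.20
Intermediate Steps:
Z = 69 (Z = 96 - 27 = 69)
((62/(-54) + Z/(-143)) + 364)/(j(1) + 42/(-367)) = ((62/(-54) + 69/(-143)) + 364)/(1**2 + 42/(-367)) = ((62*(-1/54) + 69*(-1/143)) + 364)/(1 + 42*(-1/367)) = ((-31/27 - 69/143) + 364)/(1 - 42/367) = (-6296/3861 + 364)/(325/367) = (1399108/3861)*(367/325) = 513472636/1254825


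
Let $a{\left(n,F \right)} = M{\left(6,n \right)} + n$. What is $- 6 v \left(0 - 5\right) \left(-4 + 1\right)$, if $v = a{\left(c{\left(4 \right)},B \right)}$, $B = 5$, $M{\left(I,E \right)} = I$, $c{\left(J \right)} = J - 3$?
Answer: $-630$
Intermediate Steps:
$c{\left(J \right)} = -3 + J$ ($c{\left(J \right)} = J - 3 = -3 + J$)
$a{\left(n,F \right)} = 6 + n$
$v = 7$ ($v = 6 + \left(-3 + 4\right) = 6 + 1 = 7$)
$- 6 v \left(0 - 5\right) \left(-4 + 1\right) = \left(-6\right) 7 \left(0 - 5\right) \left(-4 + 1\right) = - 42 \left(\left(-5\right) \left(-3\right)\right) = \left(-42\right) 15 = -630$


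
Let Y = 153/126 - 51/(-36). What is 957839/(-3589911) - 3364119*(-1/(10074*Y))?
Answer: 998349198025/7882063821 ≈ 126.66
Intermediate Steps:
Y = 221/84 (Y = 153*(1/126) - 51*(-1/36) = 17/14 + 17/12 = 221/84 ≈ 2.6310)
957839/(-3589911) - 3364119*(-1/(10074*Y)) = 957839/(-3589911) - 3364119/((221/84)*(-10074)) = 957839*(-1/3589911) - 3364119/(-371059/14) = -957839/3589911 - 3364119*(-14/371059) = -957839/3589911 + 47097666/371059 = 998349198025/7882063821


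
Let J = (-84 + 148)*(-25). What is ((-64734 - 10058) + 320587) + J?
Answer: 244195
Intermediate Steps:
J = -1600 (J = 64*(-25) = -1600)
((-64734 - 10058) + 320587) + J = ((-64734 - 10058) + 320587) - 1600 = (-74792 + 320587) - 1600 = 245795 - 1600 = 244195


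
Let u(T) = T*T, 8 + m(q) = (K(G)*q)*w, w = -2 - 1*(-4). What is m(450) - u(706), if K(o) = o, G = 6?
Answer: -493044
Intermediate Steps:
w = 2 (w = -2 + 4 = 2)
m(q) = -8 + 12*q (m(q) = -8 + (6*q)*2 = -8 + 12*q)
u(T) = T²
m(450) - u(706) = (-8 + 12*450) - 1*706² = (-8 + 5400) - 1*498436 = 5392 - 498436 = -493044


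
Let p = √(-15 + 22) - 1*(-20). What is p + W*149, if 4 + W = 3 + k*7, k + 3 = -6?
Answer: -9516 + √7 ≈ -9513.4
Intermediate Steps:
k = -9 (k = -3 - 6 = -9)
p = 20 + √7 (p = √7 + 20 = 20 + √7 ≈ 22.646)
W = -64 (W = -4 + (3 - 9*7) = -4 + (3 - 63) = -4 - 60 = -64)
p + W*149 = (20 + √7) - 64*149 = (20 + √7) - 9536 = -9516 + √7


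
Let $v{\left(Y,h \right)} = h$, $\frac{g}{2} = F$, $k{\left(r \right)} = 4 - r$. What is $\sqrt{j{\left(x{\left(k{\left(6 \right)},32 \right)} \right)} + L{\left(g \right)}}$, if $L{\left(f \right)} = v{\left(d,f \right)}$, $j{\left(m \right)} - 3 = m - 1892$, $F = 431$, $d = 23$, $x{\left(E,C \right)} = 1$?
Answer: $3 i \sqrt{114} \approx 32.031 i$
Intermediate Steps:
$j{\left(m \right)} = -1889 + m$ ($j{\left(m \right)} = 3 + \left(m - 1892\right) = 3 + \left(-1892 + m\right) = -1889 + m$)
$g = 862$ ($g = 2 \cdot 431 = 862$)
$L{\left(f \right)} = f$
$\sqrt{j{\left(x{\left(k{\left(6 \right)},32 \right)} \right)} + L{\left(g \right)}} = \sqrt{\left(-1889 + 1\right) + 862} = \sqrt{-1888 + 862} = \sqrt{-1026} = 3 i \sqrt{114}$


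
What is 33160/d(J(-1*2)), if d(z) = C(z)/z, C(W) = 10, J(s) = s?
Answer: -6632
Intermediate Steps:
d(z) = 10/z
33160/d(J(-1*2)) = 33160/((10/((-1*2)))) = 33160/((10/(-2))) = 33160/((10*(-1/2))) = 33160/(-5) = 33160*(-1/5) = -6632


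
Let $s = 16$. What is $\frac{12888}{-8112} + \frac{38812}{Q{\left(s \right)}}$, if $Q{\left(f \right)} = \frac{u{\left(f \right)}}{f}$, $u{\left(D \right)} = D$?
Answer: $\frac{13117919}{338} \approx 38810.0$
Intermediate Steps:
$Q{\left(f \right)} = 1$ ($Q{\left(f \right)} = \frac{f}{f} = 1$)
$\frac{12888}{-8112} + \frac{38812}{Q{\left(s \right)}} = \frac{12888}{-8112} + \frac{38812}{1} = 12888 \left(- \frac{1}{8112}\right) + 38812 \cdot 1 = - \frac{537}{338} + 38812 = \frac{13117919}{338}$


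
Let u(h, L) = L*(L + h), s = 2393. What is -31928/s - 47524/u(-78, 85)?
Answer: -132722092/1423835 ≈ -93.214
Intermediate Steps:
-31928/s - 47524/u(-78, 85) = -31928/2393 - 47524*1/(85*(85 - 78)) = -31928*1/2393 - 47524/(85*7) = -31928/2393 - 47524/595 = -132722092/1423835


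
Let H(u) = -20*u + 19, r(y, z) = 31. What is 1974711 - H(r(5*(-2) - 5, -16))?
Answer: 1975312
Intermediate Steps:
H(u) = 19 - 20*u
1974711 - H(r(5*(-2) - 5, -16)) = 1974711 - (19 - 20*31) = 1974711 - (19 - 620) = 1974711 - 1*(-601) = 1974711 + 601 = 1975312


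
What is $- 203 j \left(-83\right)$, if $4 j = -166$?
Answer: $- \frac{1398467}{2} \approx -6.9923 \cdot 10^{5}$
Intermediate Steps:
$j = - \frac{83}{2}$ ($j = \frac{1}{4} \left(-166\right) = - \frac{83}{2} \approx -41.5$)
$- 203 j \left(-83\right) = \left(-203\right) \left(- \frac{83}{2}\right) \left(-83\right) = \frac{16849}{2} \left(-83\right) = - \frac{1398467}{2}$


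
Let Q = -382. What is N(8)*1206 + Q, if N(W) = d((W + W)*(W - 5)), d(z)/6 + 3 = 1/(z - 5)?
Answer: -942634/43 ≈ -21922.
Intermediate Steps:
d(z) = -18 + 6/(-5 + z) (d(z) = -18 + 6/(z - 5) = -18 + 6/(-5 + z))
N(W) = 6*(16 - 6*W*(-5 + W))/(-5 + 2*W*(-5 + W)) (N(W) = 6*(16 - 3*(W + W)*(W - 5))/(-5 + (W + W)*(W - 5)) = 6*(16 - 3*2*W*(-5 + W))/(-5 + (2*W)*(-5 + W)) = 6*(16 - 6*W*(-5 + W))/(-5 + 2*W*(-5 + W)))
N(8)*1206 + Q = (12*(8 - 3*8*(-5 + 8))/(-5 + 2*8*(-5 + 8)))*1206 - 382 = (12*(8 - 3*8*3)/(-5 + 2*8*3))*1206 - 382 = (12*(8 - 72)/(-5 + 48))*1206 - 382 = (12*(-64)/43)*1206 - 382 = (12*(1/43)*(-64))*1206 - 382 = -768/43*1206 - 382 = -926208/43 - 382 = -942634/43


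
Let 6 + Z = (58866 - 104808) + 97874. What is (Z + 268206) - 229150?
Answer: 90982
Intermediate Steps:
Z = 51926 (Z = -6 + ((58866 - 104808) + 97874) = -6 + (-45942 + 97874) = -6 + 51932 = 51926)
(Z + 268206) - 229150 = (51926 + 268206) - 229150 = 320132 - 229150 = 90982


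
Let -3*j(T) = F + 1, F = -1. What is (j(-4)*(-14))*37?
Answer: 0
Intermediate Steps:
j(T) = 0 (j(T) = -(-1 + 1)/3 = -⅓*0 = 0)
(j(-4)*(-14))*37 = (0*(-14))*37 = 0*37 = 0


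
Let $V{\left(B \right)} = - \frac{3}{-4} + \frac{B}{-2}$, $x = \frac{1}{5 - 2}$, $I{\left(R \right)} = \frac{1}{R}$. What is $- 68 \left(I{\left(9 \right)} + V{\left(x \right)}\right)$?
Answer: $- \frac{425}{9} \approx -47.222$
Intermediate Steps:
$x = \frac{1}{3} \approx 0.33333$
$V{\left(B \right)} = \frac{3}{4} - \frac{B}{2}$ ($V{\left(B \right)} = \left(-3\right) \left(- \frac{1}{4}\right) + B \left(- \frac{1}{2}\right) = \frac{3}{4} - \frac{B}{2}$)
$- 68 \left(I{\left(9 \right)} + V{\left(x \right)}\right) = - 68 \left(\frac{1}{9} + \left(\frac{3}{4} - \frac{1}{6}\right)\right) = - 68 \left(\frac{1}{9} + \frac{7}{12}\right) = \left(-68\right) \frac{25}{36} = - \frac{425}{9}$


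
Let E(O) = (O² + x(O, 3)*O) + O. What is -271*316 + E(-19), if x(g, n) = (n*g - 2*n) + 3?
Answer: -84154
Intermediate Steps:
x(g, n) = 3 - 2*n + g*n (x(g, n) = (g*n - 2*n) + 3 = (-2*n + g*n) + 3 = 3 - 2*n + g*n)
E(O) = O + O² + O*(-3 + 3*O) (E(O) = (O² + (3 - 2*3 + O*3)*O) + O = (O² + (3 - 6 + 3*O)*O) + O = (O² + (-3 + 3*O)*O) + O = (O² + O*(-3 + 3*O)) + O = O + O² + O*(-3 + 3*O))
-271*316 + E(-19) = -271*316 + 2*(-19)*(-1 + 2*(-19)) = -85636 + 2*(-19)*(-1 - 38) = -85636 + 2*(-19)*(-39) = -85636 + 1482 = -84154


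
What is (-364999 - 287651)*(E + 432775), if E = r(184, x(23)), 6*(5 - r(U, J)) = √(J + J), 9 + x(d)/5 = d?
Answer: -282453867000 + 217550*√35 ≈ -2.8245e+11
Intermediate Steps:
x(d) = -45 + 5*d
r(U, J) = 5 - √2*√J/6 (r(U, J) = 5 - √(J + J)/6 = 5 - √2*√J/6)
E = 5 - √35/3 (E = 5 - √2*√(-45 + 5*23)/6 = 5 - √2*√(-45 + 115)/6 = 5 - √2*√70/6 = 5 - √35/3 ≈ 3.0280)
(-364999 - 287651)*(E + 432775) = (-364999 - 287651)*((5 - √35/3) + 432775) = -652650*(432780 - √35/3) = -282453867000 + 217550*√35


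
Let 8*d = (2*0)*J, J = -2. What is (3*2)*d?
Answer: 0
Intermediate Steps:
d = 0 (d = ((2*0)*(-2))/8 = (0*(-2))/8 = (⅛)*0 = 0)
(3*2)*d = (3*2)*0 = 6*0 = 0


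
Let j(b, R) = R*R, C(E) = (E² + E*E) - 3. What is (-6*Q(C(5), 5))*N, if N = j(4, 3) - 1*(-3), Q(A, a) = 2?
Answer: -144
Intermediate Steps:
C(E) = -3 + 2*E² (C(E) = (E² + E²) - 3 = 2*E² - 3 = -3 + 2*E²)
j(b, R) = R²
N = 12 (N = 3² - 1*(-3) = 9 + 3 = 12)
(-6*Q(C(5), 5))*N = -6*2*12 = -12*12 = -144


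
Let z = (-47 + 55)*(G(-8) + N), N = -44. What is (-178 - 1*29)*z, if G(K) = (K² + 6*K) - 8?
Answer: 59616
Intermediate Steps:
G(K) = -8 + K² + 6*K
z = -288 (z = (-47 + 55)*((-8 + (-8)² + 6*(-8)) - 44) = 8*((-8 + 64 - 48) - 44) = 8*(8 - 44) = 8*(-36) = -288)
(-178 - 1*29)*z = (-178 - 1*29)*(-288) = (-178 - 29)*(-288) = -207*(-288) = 59616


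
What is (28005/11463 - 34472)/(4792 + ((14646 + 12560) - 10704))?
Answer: -131708177/81364374 ≈ -1.6187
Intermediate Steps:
(28005/11463 - 34472)/(4792 + ((14646 + 12560) - 10704)) = (28005*(1/11463) - 34472)/(4792 + (27206 - 10704)) = (9335/3821 - 34472)/(4792 + 16502) = -131708177/3821/21294 = -131708177/3821*1/21294 = -131708177/81364374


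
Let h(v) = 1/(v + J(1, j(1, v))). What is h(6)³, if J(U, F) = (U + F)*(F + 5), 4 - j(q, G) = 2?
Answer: 1/19683 ≈ 5.0805e-5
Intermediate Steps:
j(q, G) = 2 (j(q, G) = 4 - 1*2 = 4 - 2 = 2)
J(U, F) = (5 + F)*(F + U) (J(U, F) = (F + U)*(5 + F) = (5 + F)*(F + U))
h(v) = 1/(21 + v) (h(v) = 1/(v + (2² + 5*2 + 5*1 + 2*1)) = 1/(v + (4 + 10 + 5 + 2)) = 1/(v + 21) = 1/(21 + v))
h(6)³ = (1/(21 + 6))³ = (1/27)³ = 1/19683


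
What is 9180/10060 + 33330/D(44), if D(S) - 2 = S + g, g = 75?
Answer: 1529139/5533 ≈ 276.37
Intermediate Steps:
D(S) = 77 + S (D(S) = 2 + (S + 75) = 2 + (75 + S) = 77 + S)
9180/10060 + 33330/D(44) = 9180/10060 + 33330/(77 + 44) = 9180*(1/10060) + 33330/121 = 459/503 + 33330*(1/121) = 459/503 + 3030/11 = 1529139/5533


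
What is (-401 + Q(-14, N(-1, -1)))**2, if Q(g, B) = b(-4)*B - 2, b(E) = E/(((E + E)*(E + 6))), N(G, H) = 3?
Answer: 2588881/16 ≈ 1.6181e+5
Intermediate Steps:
b(E) = 1/(2*(6 + E)) (b(E) = E/(((2*E)*(6 + E))) = E/((2*E*(6 + E))) = E*(1/(2*E*(6 + E))) = 1/(2*(6 + E)))
Q(g, B) = -2 + B/4 (Q(g, B) = (1/(2*(6 - 4)))*B - 2 = ((1/2)/2)*B - 2 = ((1/2)*(1/2))*B - 2 = B/4 - 2 = -2 + B/4)
(-401 + Q(-14, N(-1, -1)))**2 = (-401 + (-2 + (1/4)*3))**2 = (-401 + (-2 + 3/4))**2 = (-401 - 5/4)**2 = (-1609/4)**2 = 2588881/16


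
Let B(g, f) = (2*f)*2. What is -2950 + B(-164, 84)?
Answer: -2614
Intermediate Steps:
B(g, f) = 4*f
-2950 + B(-164, 84) = -2950 + 4*84 = -2950 + 336 = -2614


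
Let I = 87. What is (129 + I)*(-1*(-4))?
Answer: 864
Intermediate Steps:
(129 + I)*(-1*(-4)) = (129 + 87)*(-1*(-4)) = 216*4 = 864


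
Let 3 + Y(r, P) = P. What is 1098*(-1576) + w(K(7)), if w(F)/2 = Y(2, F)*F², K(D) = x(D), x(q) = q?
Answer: -1730056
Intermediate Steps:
Y(r, P) = -3 + P
K(D) = D
w(F) = 2*F²*(-3 + F) (w(F) = 2*((-3 + F)*F²) = 2*(F²*(-3 + F)) = 2*F²*(-3 + F))
1098*(-1576) + w(K(7)) = 1098*(-1576) + 2*7²*(-3 + 7) = -1730448 + 2*49*4 = -1730448 + 392 = -1730056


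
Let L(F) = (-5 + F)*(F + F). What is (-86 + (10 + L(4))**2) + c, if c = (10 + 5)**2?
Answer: 143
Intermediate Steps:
c = 225 (c = 15**2 = 225)
L(F) = 2*F*(-5 + F) (L(F) = (-5 + F)*(2*F) = 2*F*(-5 + F))
(-86 + (10 + L(4))**2) + c = (-86 + (10 + 2*4*(-5 + 4))**2) + 225 = (-86 + (10 + 2*4*(-1))**2) + 225 = (-86 + (10 - 8)**2) + 225 = (-86 + 2**2) + 225 = (-86 + 4) + 225 = -82 + 225 = 143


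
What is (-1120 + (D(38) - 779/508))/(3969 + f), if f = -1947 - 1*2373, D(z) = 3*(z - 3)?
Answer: 13241/4572 ≈ 2.8961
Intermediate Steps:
D(z) = -9 + 3*z (D(z) = 3*(-3 + z) = -9 + 3*z)
f = -4320 (f = -1947 - 2373 = -4320)
(-1120 + (D(38) - 779/508))/(3969 + f) = (-1120 + ((-9 + 3*38) - 779/508))/(3969 - 4320) = (-1120 + ((-9 + 114) - 779/508))/(-351) = (-1120 + (105 - 1*779/508))*(-1/351) = (-1120 + (105 - 779/508))*(-1/351) = (-1120 + 52561/508)*(-1/351) = -516399/508*(-1/351) = 13241/4572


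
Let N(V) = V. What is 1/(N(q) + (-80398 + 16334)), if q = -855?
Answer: -1/64919 ≈ -1.5404e-5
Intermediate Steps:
1/(N(q) + (-80398 + 16334)) = 1/(-855 + (-80398 + 16334)) = 1/(-855 - 64064) = 1/(-64919) = -1/64919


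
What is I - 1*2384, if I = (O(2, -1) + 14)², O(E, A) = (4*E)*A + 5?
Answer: -2263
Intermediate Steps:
O(E, A) = 5 + 4*A*E (O(E, A) = 4*A*E + 5 = 5 + 4*A*E)
I = 121 (I = ((5 + 4*(-1)*2) + 14)² = ((5 - 8) + 14)² = (-3 + 14)² = 11² = 121)
I - 1*2384 = 121 - 1*2384 = 121 - 2384 = -2263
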